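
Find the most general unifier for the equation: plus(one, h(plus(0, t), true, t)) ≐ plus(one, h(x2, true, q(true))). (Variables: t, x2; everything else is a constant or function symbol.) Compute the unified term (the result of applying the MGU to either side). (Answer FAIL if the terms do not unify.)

Decompose plus/2: one ≐ one,  h(plus(0, t), true, t) ≐ h(x2, true, q(true)).
Delete trivial equation one ≐ one.
Decompose h/3: plus(0, t) ≐ x2,  true ≐ true,  t ≐ q(true).
Bind x2 := plus(0, t); no other remaining equation mentions x2.
Delete trivial equation true ≐ true.
Bind t := q(true). Substituting into the earlier binding gives x2 := plus(0, q(true)).
Applying the MGU to either side gives plus(one, h(plus(0, q(true)), true, q(true))).

plus(one, h(plus(0, q(true)), true, q(true)))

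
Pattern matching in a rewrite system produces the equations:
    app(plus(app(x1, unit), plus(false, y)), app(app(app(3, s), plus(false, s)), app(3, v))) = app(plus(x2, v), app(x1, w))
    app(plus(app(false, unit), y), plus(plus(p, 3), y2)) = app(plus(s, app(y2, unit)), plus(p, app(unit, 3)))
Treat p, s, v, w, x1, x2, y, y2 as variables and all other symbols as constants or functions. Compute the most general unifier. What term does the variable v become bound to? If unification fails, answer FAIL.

FAIL

Decompose app/2: plus(app(x1, unit), plus(false, y)) = plus(x2, v),  app(app(app(3, s), plus(false, s)), app(3, v)) = app(x1, w).
Decompose plus/2: app(x1, unit) = x2,  plus(false, y) = v.
Bind x2 := app(x1, unit); no other remaining equation mentions x2.
Bind v := plus(false, y); substituting into the one remaining equation that mentions v gives: app(app(app(3, s), plus(false, s)), app(3, plus(false, y))) = app(x1, w).
Decompose app/2: app(app(3, s), plus(false, s)) = x1,  app(3, plus(false, y)) = w.
Bind x1 := app(app(3, s), plus(false, s)); no other remaining equation mentions x1. Substituting into the earlier binding gives x2 := app(app(app(3, s), plus(false, s)), unit).
Bind w := app(3, plus(false, y)); no other remaining equation mentions w.
Decompose app/2: plus(app(false, unit), y) = plus(s, app(y2, unit)),  plus(plus(p, 3), y2) = plus(p, app(unit, 3)).
Decompose plus/2: app(false, unit) = s,  y = app(y2, unit).
Bind s := app(false, unit); no other remaining equation mentions s. Substituting into the earlier bindings gives x2 := app(app(app(3, app(false, unit)), plus(false, app(false, unit))), unit), x1 := app(app(3, app(false, unit)), plus(false, app(false, unit))).
Bind y := app(y2, unit); no other remaining equation mentions y. Substituting into the earlier bindings gives v := plus(false, app(y2, unit)), w := app(3, plus(false, app(y2, unit))).
Decompose plus/2: plus(p, 3) = p,  y2 = app(unit, 3).
Occurs check fails: p occurs in plus(p, 3); the equation p = plus(p, 3) has no finite solution.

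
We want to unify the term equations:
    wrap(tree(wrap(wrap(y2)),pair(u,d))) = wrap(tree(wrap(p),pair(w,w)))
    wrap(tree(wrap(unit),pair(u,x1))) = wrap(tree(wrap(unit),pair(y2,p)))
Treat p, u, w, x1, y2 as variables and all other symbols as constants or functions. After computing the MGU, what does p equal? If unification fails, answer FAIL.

wrap(d)

Decompose wrap/1: tree(wrap(wrap(y2)),pair(u,d)) = tree(wrap(p),pair(w,w)).
Decompose tree/2: wrap(wrap(y2)) = wrap(p),  pair(u,d) = pair(w,w).
Decompose wrap/1: wrap(y2) = p.
Bind p := wrap(y2); substituting into the one remaining equation that mentions p gives: wrap(tree(wrap(unit),pair(u,x1))) = wrap(tree(wrap(unit),pair(y2,wrap(y2)))).
Decompose pair/2: u = w,  d = w.
Bind u := w; substituting into the one remaining equation that mentions u gives: wrap(tree(wrap(unit),pair(w,x1))) = wrap(tree(wrap(unit),pair(y2,wrap(y2)))).
Bind w := d; substituting into the remaining equation gives: wrap(tree(wrap(unit),pair(d,x1))) = wrap(tree(wrap(unit),pair(y2,wrap(y2)))). Substituting into the earlier binding gives u := d.
Decompose wrap/1: tree(wrap(unit),pair(d,x1)) = tree(wrap(unit),pair(y2,wrap(y2))).
Decompose tree/2: wrap(unit) = wrap(unit),  pair(d,x1) = pair(y2,wrap(y2)).
Delete trivial equation wrap(unit) = wrap(unit).
Decompose pair/2: d = y2,  x1 = wrap(y2).
Bind y2 := d; substituting into the remaining equation gives: x1 = wrap(d). Substituting into the earlier binding gives p := wrap(d).
Bind x1 := wrap(d).
MGU = { p ↦ wrap(d), u ↦ d, w ↦ d, y2 ↦ d, x1 ↦ wrap(d) }, so p ↦ wrap(d).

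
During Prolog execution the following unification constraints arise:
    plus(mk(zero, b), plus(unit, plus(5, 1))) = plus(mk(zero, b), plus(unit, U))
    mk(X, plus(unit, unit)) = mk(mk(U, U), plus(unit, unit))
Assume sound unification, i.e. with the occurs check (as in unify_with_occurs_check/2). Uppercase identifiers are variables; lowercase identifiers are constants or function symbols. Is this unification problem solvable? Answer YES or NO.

YES

Decompose plus/2: mk(zero, b) = mk(zero, b),  plus(unit, plus(5, 1)) = plus(unit, U).
Delete trivial equation mk(zero, b) = mk(zero, b).
Decompose plus/2: unit = unit,  plus(5, 1) = U.
Delete trivial equation unit = unit.
Bind U := plus(5, 1); substituting into the remaining equation gives: mk(X, plus(unit, unit)) = mk(mk(plus(5, 1), plus(5, 1)), plus(unit, unit)).
Decompose mk/2: X = mk(plus(5, 1), plus(5, 1)),  plus(unit, unit) = plus(unit, unit).
Bind X := mk(plus(5, 1), plus(5, 1)); no other remaining equation mentions X.
Delete trivial equation plus(unit, unit) = plus(unit, unit).
No equations remain and no clash or occurs-check failure arose, so a unifier exists.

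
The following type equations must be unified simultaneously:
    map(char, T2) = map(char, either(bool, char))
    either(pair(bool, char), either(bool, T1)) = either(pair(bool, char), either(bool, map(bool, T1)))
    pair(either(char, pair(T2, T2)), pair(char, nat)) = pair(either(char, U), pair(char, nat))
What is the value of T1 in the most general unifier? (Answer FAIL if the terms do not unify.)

FAIL

Decompose map/2: char = char,  T2 = either(bool, char).
Delete trivial equation char = char.
Bind T2 := either(bool, char); substituting into the one remaining equation that mentions T2 gives: pair(either(char, pair(either(bool, char), either(bool, char))), pair(char, nat)) = pair(either(char, U), pair(char, nat)).
Decompose either/2: pair(bool, char) = pair(bool, char),  either(bool, T1) = either(bool, map(bool, T1)).
Delete trivial equation pair(bool, char) = pair(bool, char).
Decompose either/2: bool = bool,  T1 = map(bool, T1).
Delete trivial equation bool = bool.
Occurs check fails: T1 occurs in map(bool, T1); the equation T1 = map(bool, T1) has no finite solution.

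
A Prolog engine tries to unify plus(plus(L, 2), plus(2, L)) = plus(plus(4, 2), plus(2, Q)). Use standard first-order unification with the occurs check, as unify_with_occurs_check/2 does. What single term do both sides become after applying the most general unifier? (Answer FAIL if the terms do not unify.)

plus(plus(4, 2), plus(2, 4))

Decompose plus/2: plus(L, 2) = plus(4, 2),  plus(2, L) = plus(2, Q).
Decompose plus/2: L = 4,  2 = 2.
Bind L := 4; substituting into the one remaining equation that mentions L gives: plus(2, 4) = plus(2, Q).
Delete trivial equation 2 = 2.
Decompose plus/2: 2 = 2,  4 = Q.
Delete trivial equation 2 = 2.
Bind Q := 4.
Applying the MGU to either side gives plus(plus(4, 2), plus(2, 4)).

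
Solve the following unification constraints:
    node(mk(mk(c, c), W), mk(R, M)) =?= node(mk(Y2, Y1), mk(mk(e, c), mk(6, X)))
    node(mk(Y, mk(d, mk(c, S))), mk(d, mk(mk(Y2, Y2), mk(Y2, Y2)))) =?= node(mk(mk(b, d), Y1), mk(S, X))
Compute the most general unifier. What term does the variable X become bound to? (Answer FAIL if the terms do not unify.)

Decompose node/2: mk(mk(c, c), W) =?= mk(Y2, Y1),  mk(R, M) =?= mk(mk(e, c), mk(6, X)).
Decompose mk/2: mk(c, c) =?= Y2,  W =?= Y1.
Bind Y2 := mk(c, c); substituting into the one remaining equation that mentions Y2 gives: node(mk(Y, mk(d, mk(c, S))), mk(d, mk(mk(mk(c, c), mk(c, c)), mk(mk(c, c), mk(c, c))))) =?= node(mk(mk(b, d), Y1), mk(S, X)).
Bind W := Y1; no other remaining equation mentions W.
Decompose mk/2: R =?= mk(e, c),  M =?= mk(6, X).
Bind R := mk(e, c); no other remaining equation mentions R.
Bind M := mk(6, X); no other remaining equation mentions M.
Decompose node/2: mk(Y, mk(d, mk(c, S))) =?= mk(mk(b, d), Y1),  mk(d, mk(mk(mk(c, c), mk(c, c)), mk(mk(c, c), mk(c, c)))) =?= mk(S, X).
Decompose mk/2: Y =?= mk(b, d),  mk(d, mk(c, S)) =?= Y1.
Bind Y := mk(b, d); no other remaining equation mentions Y.
Bind Y1 := mk(d, mk(c, S)); no other remaining equation mentions Y1. Substituting into the earlier binding gives W := mk(d, mk(c, S)).
Decompose mk/2: d =?= S,  mk(mk(mk(c, c), mk(c, c)), mk(mk(c, c), mk(c, c))) =?= X.
Bind S := d; no other remaining equation mentions S. Substituting into the earlier bindings gives W := mk(d, mk(c, d)), Y1 := mk(d, mk(c, d)).
Bind X := mk(mk(mk(c, c), mk(c, c)), mk(mk(c, c), mk(c, c))). Substituting into the earlier binding gives M := mk(6, mk(mk(mk(c, c), mk(c, c)), mk(mk(c, c), mk(c, c)))).
MGU = { Y2 -> mk(c, c), W -> mk(d, mk(c, d)), R -> mk(e, c), M -> mk(6, mk(mk(mk(c, c), mk(c, c)), mk(mk(c, c), mk(c, c)))), Y -> mk(b, d), Y1 -> mk(d, mk(c, d)), S -> d, X -> mk(mk(mk(c, c), mk(c, c)), mk(mk(c, c), mk(c, c))) }, so X -> mk(mk(mk(c, c), mk(c, c)), mk(mk(c, c), mk(c, c))).

mk(mk(mk(c, c), mk(c, c)), mk(mk(c, c), mk(c, c)))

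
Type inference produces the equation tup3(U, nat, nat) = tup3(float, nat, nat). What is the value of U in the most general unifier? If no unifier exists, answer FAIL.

float

Decompose tup3/3: U = float,  nat = nat,  nat = nat.
Bind U := float; no other remaining equation mentions U.
Delete trivial equation nat = nat.
Delete trivial equation nat = nat.
MGU = { U -> float }, so U -> float.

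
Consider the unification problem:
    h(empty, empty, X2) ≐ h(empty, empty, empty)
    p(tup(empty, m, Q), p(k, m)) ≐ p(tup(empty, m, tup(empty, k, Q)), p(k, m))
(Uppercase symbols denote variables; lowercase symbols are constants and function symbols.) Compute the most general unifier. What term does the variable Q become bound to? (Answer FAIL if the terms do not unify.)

FAIL

Decompose h/3: empty ≐ empty,  empty ≐ empty,  X2 ≐ empty.
Delete trivial equation empty ≐ empty.
Delete trivial equation empty ≐ empty.
Bind X2 := empty; no other remaining equation mentions X2.
Decompose p/2: tup(empty, m, Q) ≐ tup(empty, m, tup(empty, k, Q)),  p(k, m) ≐ p(k, m).
Decompose tup/3: empty ≐ empty,  m ≐ m,  Q ≐ tup(empty, k, Q).
Delete trivial equation empty ≐ empty.
Delete trivial equation m ≐ m.
Occurs check fails: Q occurs in tup(empty, k, Q); the equation Q ≐ tup(empty, k, Q) has no finite solution.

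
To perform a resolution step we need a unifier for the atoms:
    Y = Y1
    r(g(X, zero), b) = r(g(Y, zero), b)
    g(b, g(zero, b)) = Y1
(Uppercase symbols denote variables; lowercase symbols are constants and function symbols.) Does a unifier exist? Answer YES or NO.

Bind Y := Y1; substituting into the one remaining equation that mentions Y gives: r(g(X, zero), b) = r(g(Y1, zero), b).
Decompose r/2: g(X, zero) = g(Y1, zero),  b = b.
Decompose g/2: X = Y1,  zero = zero.
Bind X := Y1; no other remaining equation mentions X.
Delete trivial equation zero = zero.
Delete trivial equation b = b.
Bind Y1 := g(b, g(zero, b)). Substituting into the earlier bindings gives Y := g(b, g(zero, b)), X := g(b, g(zero, b)).
No equations remain and no clash or occurs-check failure arose, so a unifier exists.

YES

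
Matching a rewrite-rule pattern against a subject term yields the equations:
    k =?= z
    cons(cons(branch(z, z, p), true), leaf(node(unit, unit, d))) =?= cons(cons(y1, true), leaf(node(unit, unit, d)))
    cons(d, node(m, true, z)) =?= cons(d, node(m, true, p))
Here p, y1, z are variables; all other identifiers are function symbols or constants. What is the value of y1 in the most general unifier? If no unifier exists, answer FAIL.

Bind z := k; substituting into the remaining equations gives: cons(cons(branch(k, k, p), true), leaf(node(unit, unit, d))) =?= cons(cons(y1, true), leaf(node(unit, unit, d))),  cons(d, node(m, true, k)) =?= cons(d, node(m, true, p)).
Decompose cons/2: cons(branch(k, k, p), true) =?= cons(y1, true),  leaf(node(unit, unit, d)) =?= leaf(node(unit, unit, d)).
Decompose cons/2: branch(k, k, p) =?= y1,  true =?= true.
Bind y1 := branch(k, k, p); no other remaining equation mentions y1.
Delete trivial equation true =?= true.
Delete trivial equation leaf(node(unit, unit, d)) =?= leaf(node(unit, unit, d)).
Decompose cons/2: d =?= d,  node(m, true, k) =?= node(m, true, p).
Delete trivial equation d =?= d.
Decompose node/3: m =?= m,  true =?= true,  k =?= p.
Delete trivial equation m =?= m.
Delete trivial equation true =?= true.
Bind p := k. Substituting into the earlier binding gives y1 := branch(k, k, k).
MGU = { z -> k, y1 -> branch(k, k, k), p -> k }, so y1 -> branch(k, k, k).

branch(k, k, k)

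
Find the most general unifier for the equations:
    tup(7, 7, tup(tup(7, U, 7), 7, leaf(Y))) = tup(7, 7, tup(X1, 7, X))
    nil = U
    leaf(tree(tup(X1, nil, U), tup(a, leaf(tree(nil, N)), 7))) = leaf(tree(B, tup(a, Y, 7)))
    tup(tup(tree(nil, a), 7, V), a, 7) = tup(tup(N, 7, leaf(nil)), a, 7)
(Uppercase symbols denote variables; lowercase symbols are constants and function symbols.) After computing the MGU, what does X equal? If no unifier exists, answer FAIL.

leaf(leaf(tree(nil, tree(nil, a))))

Decompose tup/3: 7 = 7,  7 = 7,  tup(tup(7, U, 7), 7, leaf(Y)) = tup(X1, 7, X).
Delete trivial equation 7 = 7.
Delete trivial equation 7 = 7.
Decompose tup/3: tup(7, U, 7) = X1,  7 = 7,  leaf(Y) = X.
Bind X1 := tup(7, U, 7); substituting into the one remaining equation that mentions X1 gives: leaf(tree(tup(tup(7, U, 7), nil, U), tup(a, leaf(tree(nil, N)), 7))) = leaf(tree(B, tup(a, Y, 7))).
Delete trivial equation 7 = 7.
Bind X := leaf(Y); no other remaining equation mentions X.
Bind U := nil; substituting into the one remaining equation that mentions U gives: leaf(tree(tup(tup(7, nil, 7), nil, nil), tup(a, leaf(tree(nil, N)), 7))) = leaf(tree(B, tup(a, Y, 7))). Substituting into the earlier binding gives X1 := tup(7, nil, 7).
Decompose leaf/1: tree(tup(tup(7, nil, 7), nil, nil), tup(a, leaf(tree(nil, N)), 7)) = tree(B, tup(a, Y, 7)).
Decompose tree/2: tup(tup(7, nil, 7), nil, nil) = B,  tup(a, leaf(tree(nil, N)), 7) = tup(a, Y, 7).
Bind B := tup(tup(7, nil, 7), nil, nil); no other remaining equation mentions B.
Decompose tup/3: a = a,  leaf(tree(nil, N)) = Y,  7 = 7.
Delete trivial equation a = a.
Bind Y := leaf(tree(nil, N)); no other remaining equation mentions Y. Substituting into the earlier binding gives X := leaf(leaf(tree(nil, N))).
Delete trivial equation 7 = 7.
Decompose tup/3: tup(tree(nil, a), 7, V) = tup(N, 7, leaf(nil)),  a = a,  7 = 7.
Decompose tup/3: tree(nil, a) = N,  7 = 7,  V = leaf(nil).
Bind N := tree(nil, a); no other remaining equation mentions N. Substituting into the earlier bindings gives X := leaf(leaf(tree(nil, tree(nil, a)))), Y := leaf(tree(nil, tree(nil, a))).
Delete trivial equation 7 = 7.
Bind V := leaf(nil); no other remaining equation mentions V.
Delete trivial equation a = a.
Delete trivial equation 7 = 7.
MGU = { X1 := tup(7, nil, 7), X := leaf(leaf(tree(nil, tree(nil, a)))), U := nil, B := tup(tup(7, nil, 7), nil, nil), Y := leaf(tree(nil, tree(nil, a))), N := tree(nil, a), V := leaf(nil) }, so X := leaf(leaf(tree(nil, tree(nil, a)))).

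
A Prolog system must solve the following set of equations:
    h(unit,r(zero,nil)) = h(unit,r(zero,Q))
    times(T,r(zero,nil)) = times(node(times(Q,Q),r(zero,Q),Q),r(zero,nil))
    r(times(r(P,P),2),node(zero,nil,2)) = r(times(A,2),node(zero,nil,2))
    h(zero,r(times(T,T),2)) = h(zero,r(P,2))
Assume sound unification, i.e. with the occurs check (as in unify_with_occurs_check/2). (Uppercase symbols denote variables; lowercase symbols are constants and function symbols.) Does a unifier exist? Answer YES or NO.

Decompose h/2: unit = unit,  r(zero,nil) = r(zero,Q).
Delete trivial equation unit = unit.
Decompose r/2: zero = zero,  nil = Q.
Delete trivial equation zero = zero.
Bind Q := nil; substituting into the one remaining equation that mentions Q gives: times(T,r(zero,nil)) = times(node(times(nil,nil),r(zero,nil),nil),r(zero,nil)).
Decompose times/2: T = node(times(nil,nil),r(zero,nil),nil),  r(zero,nil) = r(zero,nil).
Bind T := node(times(nil,nil),r(zero,nil),nil); substituting into the one remaining equation that mentions T gives: h(zero,r(times(node(times(nil,nil),r(zero,nil),nil),node(times(nil,nil),r(zero,nil),nil)),2)) = h(zero,r(P,2)).
Delete trivial equation r(zero,nil) = r(zero,nil).
Decompose r/2: times(r(P,P),2) = times(A,2),  node(zero,nil,2) = node(zero,nil,2).
Decompose times/2: r(P,P) = A,  2 = 2.
Bind A := r(P,P); no other remaining equation mentions A.
Delete trivial equation 2 = 2.
Delete trivial equation node(zero,nil,2) = node(zero,nil,2).
Decompose h/2: zero = zero,  r(times(node(times(nil,nil),r(zero,nil),nil),node(times(nil,nil),r(zero,nil),nil)),2) = r(P,2).
Delete trivial equation zero = zero.
Decompose r/2: times(node(times(nil,nil),r(zero,nil),nil),node(times(nil,nil),r(zero,nil),nil)) = P,  2 = 2.
Bind P := times(node(times(nil,nil),r(zero,nil),nil),node(times(nil,nil),r(zero,nil),nil)); no other remaining equation mentions P. Substituting into the earlier binding gives A := r(times(node(times(nil,nil),r(zero,nil),nil),node(times(nil,nil),r(zero,nil),nil)),times(node(times(nil,nil),r(zero,nil),nil),node(times(nil,nil),r(zero,nil),nil))).
Delete trivial equation 2 = 2.
No equations remain and no clash or occurs-check failure arose, so a unifier exists.

YES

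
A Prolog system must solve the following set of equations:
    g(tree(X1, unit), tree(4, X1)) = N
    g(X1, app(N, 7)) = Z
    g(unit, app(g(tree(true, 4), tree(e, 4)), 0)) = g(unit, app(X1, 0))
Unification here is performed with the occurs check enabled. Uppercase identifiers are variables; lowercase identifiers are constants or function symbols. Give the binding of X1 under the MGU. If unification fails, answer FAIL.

Bind N := g(tree(X1, unit), tree(4, X1)); substituting into the one remaining equation that mentions N gives: g(X1, app(g(tree(X1, unit), tree(4, X1)), 7)) = Z.
Bind Z := g(X1, app(g(tree(X1, unit), tree(4, X1)), 7)); no other remaining equation mentions Z.
Decompose g/2: unit = unit,  app(g(tree(true, 4), tree(e, 4)), 0) = app(X1, 0).
Delete trivial equation unit = unit.
Decompose app/2: g(tree(true, 4), tree(e, 4)) = X1,  0 = 0.
Bind X1 := g(tree(true, 4), tree(e, 4)); no other remaining equation mentions X1. Substituting into the earlier bindings gives N := g(tree(g(tree(true, 4), tree(e, 4)), unit), tree(4, g(tree(true, 4), tree(e, 4)))), Z := g(g(tree(true, 4), tree(e, 4)), app(g(tree(g(tree(true, 4), tree(e, 4)), unit), tree(4, g(tree(true, 4), tree(e, 4)))), 7)).
Delete trivial equation 0 = 0.
MGU = { N -> g(tree(g(tree(true, 4), tree(e, 4)), unit), tree(4, g(tree(true, 4), tree(e, 4)))), Z -> g(g(tree(true, 4), tree(e, 4)), app(g(tree(g(tree(true, 4), tree(e, 4)), unit), tree(4, g(tree(true, 4), tree(e, 4)))), 7)), X1 -> g(tree(true, 4), tree(e, 4)) }, so X1 -> g(tree(true, 4), tree(e, 4)).

g(tree(true, 4), tree(e, 4))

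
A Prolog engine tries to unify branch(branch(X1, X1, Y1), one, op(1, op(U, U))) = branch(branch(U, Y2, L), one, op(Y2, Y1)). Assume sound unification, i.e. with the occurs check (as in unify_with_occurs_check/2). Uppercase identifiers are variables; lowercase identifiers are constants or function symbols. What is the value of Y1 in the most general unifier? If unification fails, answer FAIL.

op(1, 1)

Decompose branch/3: branch(X1, X1, Y1) = branch(U, Y2, L),  one = one,  op(1, op(U, U)) = op(Y2, Y1).
Decompose branch/3: X1 = U,  X1 = Y2,  Y1 = L.
Bind X1 := U; substituting into the one remaining equation that mentions X1 gives: U = Y2.
Bind U := Y2; substituting into the one remaining equation that mentions U gives: op(1, op(Y2, Y2)) = op(Y2, Y1). Substituting into the earlier binding gives X1 := Y2.
Bind Y1 := L; substituting into the one remaining equation that mentions Y1 gives: op(1, op(Y2, Y2)) = op(Y2, L).
Delete trivial equation one = one.
Decompose op/2: 1 = Y2,  op(Y2, Y2) = L.
Bind Y2 := 1; substituting into the remaining equation gives: op(1, 1) = L. Substituting into the earlier bindings gives X1 := 1, U := 1.
Bind L := op(1, 1). Substituting into the earlier binding gives Y1 := op(1, 1).
MGU = { X1 = 1, U = 1, Y1 = op(1, 1), Y2 = 1, L = op(1, 1) }, so Y1 = op(1, 1).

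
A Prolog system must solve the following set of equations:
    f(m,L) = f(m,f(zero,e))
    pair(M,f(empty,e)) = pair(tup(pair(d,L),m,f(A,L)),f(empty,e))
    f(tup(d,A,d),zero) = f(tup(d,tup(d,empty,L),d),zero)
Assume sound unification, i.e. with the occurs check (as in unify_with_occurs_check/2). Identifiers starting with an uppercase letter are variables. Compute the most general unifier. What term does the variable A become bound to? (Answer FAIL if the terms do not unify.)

tup(d,empty,f(zero,e))

Decompose f/2: m = m,  L = f(zero,e).
Delete trivial equation m = m.
Bind L := f(zero,e); substituting into the remaining equations gives: pair(M,f(empty,e)) = pair(tup(pair(d,f(zero,e)),m,f(A,f(zero,e))),f(empty,e)),  f(tup(d,A,d),zero) = f(tup(d,tup(d,empty,f(zero,e)),d),zero).
Decompose pair/2: M = tup(pair(d,f(zero,e)),m,f(A,f(zero,e))),  f(empty,e) = f(empty,e).
Bind M := tup(pair(d,f(zero,e)),m,f(A,f(zero,e))); no other remaining equation mentions M.
Delete trivial equation f(empty,e) = f(empty,e).
Decompose f/2: tup(d,A,d) = tup(d,tup(d,empty,f(zero,e)),d),  zero = zero.
Decompose tup/3: d = d,  A = tup(d,empty,f(zero,e)),  d = d.
Delete trivial equation d = d.
Bind A := tup(d,empty,f(zero,e)); no other remaining equation mentions A. Substituting into the earlier binding gives M := tup(pair(d,f(zero,e)),m,f(tup(d,empty,f(zero,e)),f(zero,e))).
Delete trivial equation d = d.
Delete trivial equation zero = zero.
MGU = { L -> f(zero,e), M -> tup(pair(d,f(zero,e)),m,f(tup(d,empty,f(zero,e)),f(zero,e))), A -> tup(d,empty,f(zero,e)) }, so A -> tup(d,empty,f(zero,e)).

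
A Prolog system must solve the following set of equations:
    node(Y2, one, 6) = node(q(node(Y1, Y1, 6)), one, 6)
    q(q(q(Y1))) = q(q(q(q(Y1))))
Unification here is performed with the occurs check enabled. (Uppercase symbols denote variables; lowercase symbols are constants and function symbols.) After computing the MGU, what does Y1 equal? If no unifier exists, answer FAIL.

FAIL

Decompose node/3: Y2 = q(node(Y1, Y1, 6)),  one = one,  6 = 6.
Bind Y2 := q(node(Y1, Y1, 6)); no other remaining equation mentions Y2.
Delete trivial equation one = one.
Delete trivial equation 6 = 6.
Decompose q/1: q(q(Y1)) = q(q(q(Y1))).
Decompose q/1: q(Y1) = q(q(Y1)).
Decompose q/1: Y1 = q(Y1).
Occurs check fails: Y1 occurs in q(Y1); the equation Y1 = q(Y1) has no finite solution.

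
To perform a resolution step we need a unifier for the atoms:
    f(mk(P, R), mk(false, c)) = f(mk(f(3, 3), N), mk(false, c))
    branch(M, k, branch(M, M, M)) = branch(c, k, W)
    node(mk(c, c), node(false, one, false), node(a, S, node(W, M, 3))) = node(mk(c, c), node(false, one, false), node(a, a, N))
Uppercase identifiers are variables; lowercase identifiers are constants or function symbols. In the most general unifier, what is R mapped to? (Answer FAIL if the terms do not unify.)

node(branch(c, c, c), c, 3)

Decompose f/2: mk(P, R) = mk(f(3, 3), N),  mk(false, c) = mk(false, c).
Decompose mk/2: P = f(3, 3),  R = N.
Bind P := f(3, 3); no other remaining equation mentions P.
Bind R := N; no other remaining equation mentions R.
Delete trivial equation mk(false, c) = mk(false, c).
Decompose branch/3: M = c,  k = k,  branch(M, M, M) = W.
Bind M := c; substituting into the 2 remaining equations that mention M gives: branch(c, c, c) = W,  node(mk(c, c), node(false, one, false), node(a, S, node(W, c, 3))) = node(mk(c, c), node(false, one, false), node(a, a, N)).
Delete trivial equation k = k.
Bind W := branch(c, c, c); substituting into the remaining equation gives: node(mk(c, c), node(false, one, false), node(a, S, node(branch(c, c, c), c, 3))) = node(mk(c, c), node(false, one, false), node(a, a, N)).
Decompose node/3: mk(c, c) = mk(c, c),  node(false, one, false) = node(false, one, false),  node(a, S, node(branch(c, c, c), c, 3)) = node(a, a, N).
Delete trivial equation mk(c, c) = mk(c, c).
Delete trivial equation node(false, one, false) = node(false, one, false).
Decompose node/3: a = a,  S = a,  node(branch(c, c, c), c, 3) = N.
Delete trivial equation a = a.
Bind S := a; no other remaining equation mentions S.
Bind N := node(branch(c, c, c), c, 3). Substituting into the earlier binding gives R := node(branch(c, c, c), c, 3).
MGU = { P := f(3, 3), R := node(branch(c, c, c), c, 3), M := c, W := branch(c, c, c), S := a, N := node(branch(c, c, c), c, 3) }, so R := node(branch(c, c, c), c, 3).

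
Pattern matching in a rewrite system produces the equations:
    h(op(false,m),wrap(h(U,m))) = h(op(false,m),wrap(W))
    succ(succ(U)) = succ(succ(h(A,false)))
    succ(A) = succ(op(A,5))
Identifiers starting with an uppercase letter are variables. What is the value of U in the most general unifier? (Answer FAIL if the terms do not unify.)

Decompose h/2: op(false,m) = op(false,m),  wrap(h(U,m)) = wrap(W).
Delete trivial equation op(false,m) = op(false,m).
Decompose wrap/1: h(U,m) = W.
Bind W := h(U,m); no other remaining equation mentions W.
Decompose succ/1: succ(U) = succ(h(A,false)).
Decompose succ/1: U = h(A,false).
Bind U := h(A,false); no other remaining equation mentions U. Substituting into the earlier binding gives W := h(h(A,false),m).
Decompose succ/1: A = op(A,5).
Occurs check fails: A occurs in op(A,5); the equation A = op(A,5) has no finite solution.

FAIL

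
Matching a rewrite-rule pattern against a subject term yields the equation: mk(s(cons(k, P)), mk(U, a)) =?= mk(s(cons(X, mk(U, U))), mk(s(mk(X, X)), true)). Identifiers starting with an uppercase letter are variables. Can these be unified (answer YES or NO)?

NO

Decompose mk/2: s(cons(k, P)) =?= s(cons(X, mk(U, U))),  mk(U, a) =?= mk(s(mk(X, X)), true).
Decompose s/1: cons(k, P) =?= cons(X, mk(U, U)).
Decompose cons/2: k =?= X,  P =?= mk(U, U).
Bind X := k; substituting into the one remaining equation that mentions X gives: mk(U, a) =?= mk(s(mk(k, k)), true).
Bind P := mk(U, U); no other remaining equation mentions P.
Decompose mk/2: U =?= s(mk(k, k)),  a =?= true.
Bind U := s(mk(k, k)); no other remaining equation mentions U. Substituting into the earlier binding gives P := mk(s(mk(k, k)), s(mk(k, k))).
Clash: constants a and true differ; no unifier exists.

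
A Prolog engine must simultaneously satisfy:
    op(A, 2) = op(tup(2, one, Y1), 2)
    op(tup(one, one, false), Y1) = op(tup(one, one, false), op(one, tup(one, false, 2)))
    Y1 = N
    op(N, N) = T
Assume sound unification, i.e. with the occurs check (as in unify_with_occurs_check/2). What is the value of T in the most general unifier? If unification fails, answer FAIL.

Decompose op/2: A = tup(2, one, Y1),  2 = 2.
Bind A := tup(2, one, Y1); no other remaining equation mentions A.
Delete trivial equation 2 = 2.
Decompose op/2: tup(one, one, false) = tup(one, one, false),  Y1 = op(one, tup(one, false, 2)).
Delete trivial equation tup(one, one, false) = tup(one, one, false).
Bind Y1 := op(one, tup(one, false, 2)); substituting into the one remaining equation that mentions Y1 gives: op(one, tup(one, false, 2)) = N. Substituting into the earlier binding gives A := tup(2, one, op(one, tup(one, false, 2))).
Bind N := op(one, tup(one, false, 2)); substituting into the remaining equation gives: op(op(one, tup(one, false, 2)), op(one, tup(one, false, 2))) = T.
Bind T := op(op(one, tup(one, false, 2)), op(one, tup(one, false, 2))).
MGU = { A ↦ tup(2, one, op(one, tup(one, false, 2))), Y1 ↦ op(one, tup(one, false, 2)), N ↦ op(one, tup(one, false, 2)), T ↦ op(op(one, tup(one, false, 2)), op(one, tup(one, false, 2))) }, so T ↦ op(op(one, tup(one, false, 2)), op(one, tup(one, false, 2))).

op(op(one, tup(one, false, 2)), op(one, tup(one, false, 2)))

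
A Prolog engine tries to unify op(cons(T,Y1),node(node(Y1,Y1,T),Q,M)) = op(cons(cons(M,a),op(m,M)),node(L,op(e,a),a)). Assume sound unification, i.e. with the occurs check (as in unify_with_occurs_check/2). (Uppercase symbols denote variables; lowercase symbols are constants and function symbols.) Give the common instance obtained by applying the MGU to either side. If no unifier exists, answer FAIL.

Decompose op/2: cons(T,Y1) = cons(cons(M,a),op(m,M)),  node(node(Y1,Y1,T),Q,M) = node(L,op(e,a),a).
Decompose cons/2: T = cons(M,a),  Y1 = op(m,M).
Bind T := cons(M,a); substituting into the one remaining equation that mentions T gives: node(node(Y1,Y1,cons(M,a)),Q,M) = node(L,op(e,a),a).
Bind Y1 := op(m,M); substituting into the remaining equation gives: node(node(op(m,M),op(m,M),cons(M,a)),Q,M) = node(L,op(e,a),a).
Decompose node/3: node(op(m,M),op(m,M),cons(M,a)) = L,  Q = op(e,a),  M = a.
Bind L := node(op(m,M),op(m,M),cons(M,a)); no other remaining equation mentions L.
Bind Q := op(e,a); no other remaining equation mentions Q.
Bind M := a. Substituting into the earlier bindings gives T := cons(a,a), Y1 := op(m,a), L := node(op(m,a),op(m,a),cons(a,a)).
Applying the MGU to either side gives op(cons(cons(a,a),op(m,a)),node(node(op(m,a),op(m,a),cons(a,a)),op(e,a),a)).

op(cons(cons(a,a),op(m,a)),node(node(op(m,a),op(m,a),cons(a,a)),op(e,a),a))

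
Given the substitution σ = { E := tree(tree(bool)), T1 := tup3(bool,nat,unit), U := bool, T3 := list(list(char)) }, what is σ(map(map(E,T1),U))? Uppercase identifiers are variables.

map(map(tree(tree(bool)),tup3(bool,nat,unit)),bool)

Replace each occurrence of E with tree(tree(bool)).
Replace each occurrence of T1 with tup3(bool,nat,unit).
Replace each occurrence of U with bool.
Result: map(map(tree(tree(bool)),tup3(bool,nat,unit)),bool).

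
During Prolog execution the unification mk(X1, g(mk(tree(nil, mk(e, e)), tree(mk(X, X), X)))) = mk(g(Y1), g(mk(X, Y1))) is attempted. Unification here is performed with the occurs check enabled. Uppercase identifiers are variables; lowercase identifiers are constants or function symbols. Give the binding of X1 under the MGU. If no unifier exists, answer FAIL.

Decompose mk/2: X1 = g(Y1),  g(mk(tree(nil, mk(e, e)), tree(mk(X, X), X))) = g(mk(X, Y1)).
Bind X1 := g(Y1); no other remaining equation mentions X1.
Decompose g/1: mk(tree(nil, mk(e, e)), tree(mk(X, X), X)) = mk(X, Y1).
Decompose mk/2: tree(nil, mk(e, e)) = X,  tree(mk(X, X), X) = Y1.
Bind X := tree(nil, mk(e, e)); substituting into the remaining equation gives: tree(mk(tree(nil, mk(e, e)), tree(nil, mk(e, e))), tree(nil, mk(e, e))) = Y1.
Bind Y1 := tree(mk(tree(nil, mk(e, e)), tree(nil, mk(e, e))), tree(nil, mk(e, e))). Substituting into the earlier binding gives X1 := g(tree(mk(tree(nil, mk(e, e)), tree(nil, mk(e, e))), tree(nil, mk(e, e)))).
MGU = { X1 ↦ g(tree(mk(tree(nil, mk(e, e)), tree(nil, mk(e, e))), tree(nil, mk(e, e)))), X ↦ tree(nil, mk(e, e)), Y1 ↦ tree(mk(tree(nil, mk(e, e)), tree(nil, mk(e, e))), tree(nil, mk(e, e))) }, so X1 ↦ g(tree(mk(tree(nil, mk(e, e)), tree(nil, mk(e, e))), tree(nil, mk(e, e)))).

g(tree(mk(tree(nil, mk(e, e)), tree(nil, mk(e, e))), tree(nil, mk(e, e))))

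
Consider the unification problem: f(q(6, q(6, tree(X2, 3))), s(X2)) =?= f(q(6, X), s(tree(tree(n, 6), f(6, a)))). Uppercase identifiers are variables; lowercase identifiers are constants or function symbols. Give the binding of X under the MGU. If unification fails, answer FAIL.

q(6, tree(tree(tree(n, 6), f(6, a)), 3))

Decompose f/2: q(6, q(6, tree(X2, 3))) =?= q(6, X),  s(X2) =?= s(tree(tree(n, 6), f(6, a))).
Decompose q/2: 6 =?= 6,  q(6, tree(X2, 3)) =?= X.
Delete trivial equation 6 =?= 6.
Bind X := q(6, tree(X2, 3)); no other remaining equation mentions X.
Decompose s/1: X2 =?= tree(tree(n, 6), f(6, a)).
Bind X2 := tree(tree(n, 6), f(6, a)). Substituting into the earlier binding gives X := q(6, tree(tree(tree(n, 6), f(6, a)), 3)).
MGU = { X := q(6, tree(tree(tree(n, 6), f(6, a)), 3)), X2 := tree(tree(n, 6), f(6, a)) }, so X := q(6, tree(tree(tree(n, 6), f(6, a)), 3)).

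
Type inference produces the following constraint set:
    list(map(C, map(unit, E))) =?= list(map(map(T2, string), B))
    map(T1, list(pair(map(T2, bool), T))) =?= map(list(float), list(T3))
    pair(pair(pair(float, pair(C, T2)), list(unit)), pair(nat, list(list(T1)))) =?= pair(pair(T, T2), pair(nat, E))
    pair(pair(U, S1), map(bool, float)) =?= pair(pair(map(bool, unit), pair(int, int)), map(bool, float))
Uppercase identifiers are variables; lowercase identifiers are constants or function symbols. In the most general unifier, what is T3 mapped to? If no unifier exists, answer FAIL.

pair(map(list(unit), bool), pair(float, pair(map(list(unit), string), list(unit))))

Decompose list/1: map(C, map(unit, E)) =?= map(map(T2, string), B).
Decompose map/2: C =?= map(T2, string),  map(unit, E) =?= B.
Bind C := map(T2, string); substituting into the one remaining equation that mentions C gives: pair(pair(pair(float, pair(map(T2, string), T2)), list(unit)), pair(nat, list(list(T1)))) =?= pair(pair(T, T2), pair(nat, E)).
Bind B := map(unit, E); no other remaining equation mentions B.
Decompose map/2: T1 =?= list(float),  list(pair(map(T2, bool), T)) =?= list(T3).
Bind T1 := list(float); substituting into the one remaining equation that mentions T1 gives: pair(pair(pair(float, pair(map(T2, string), T2)), list(unit)), pair(nat, list(list(list(float))))) =?= pair(pair(T, T2), pair(nat, E)).
Decompose list/1: pair(map(T2, bool), T) =?= T3.
Bind T3 := pair(map(T2, bool), T); no other remaining equation mentions T3.
Decompose pair/2: pair(pair(float, pair(map(T2, string), T2)), list(unit)) =?= pair(T, T2),  pair(nat, list(list(list(float)))) =?= pair(nat, E).
Decompose pair/2: pair(float, pair(map(T2, string), T2)) =?= T,  list(unit) =?= T2.
Bind T := pair(float, pair(map(T2, string), T2)); no other remaining equation mentions T. Substituting into the earlier binding gives T3 := pair(map(T2, bool), pair(float, pair(map(T2, string), T2))).
Bind T2 := list(unit); no other remaining equation mentions T2. Substituting into the earlier bindings gives C := map(list(unit), string), T3 := pair(map(list(unit), bool), pair(float, pair(map(list(unit), string), list(unit)))), T := pair(float, pair(map(list(unit), string), list(unit))).
Decompose pair/2: nat =?= nat,  list(list(list(float))) =?= E.
Delete trivial equation nat =?= nat.
Bind E := list(list(list(float))); no other remaining equation mentions E. Substituting into the earlier binding gives B := map(unit, list(list(list(float)))).
Decompose pair/2: pair(U, S1) =?= pair(map(bool, unit), pair(int, int)),  map(bool, float) =?= map(bool, float).
Decompose pair/2: U =?= map(bool, unit),  S1 =?= pair(int, int).
Bind U := map(bool, unit); no other remaining equation mentions U.
Bind S1 := pair(int, int); no other remaining equation mentions S1.
Delete trivial equation map(bool, float) =?= map(bool, float).
MGU = { C ↦ map(list(unit), string), B ↦ map(unit, list(list(list(float)))), T1 ↦ list(float), T3 ↦ pair(map(list(unit), bool), pair(float, pair(map(list(unit), string), list(unit)))), T ↦ pair(float, pair(map(list(unit), string), list(unit))), T2 ↦ list(unit), E ↦ list(list(list(float))), U ↦ map(bool, unit), S1 ↦ pair(int, int) }, so T3 ↦ pair(map(list(unit), bool), pair(float, pair(map(list(unit), string), list(unit)))).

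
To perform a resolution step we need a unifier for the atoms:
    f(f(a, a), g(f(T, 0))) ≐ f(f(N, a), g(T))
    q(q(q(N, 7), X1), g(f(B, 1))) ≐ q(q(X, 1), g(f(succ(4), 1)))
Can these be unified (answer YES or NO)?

Decompose f/2: f(a, a) ≐ f(N, a),  g(f(T, 0)) ≐ g(T).
Decompose f/2: a ≐ N,  a ≐ a.
Bind N := a; substituting into the one remaining equation that mentions N gives: q(q(q(a, 7), X1), g(f(B, 1))) ≐ q(q(X, 1), g(f(succ(4), 1))).
Delete trivial equation a ≐ a.
Decompose g/1: f(T, 0) ≐ T.
Occurs check fails: T occurs in f(T, 0); the equation T ≐ f(T, 0) has no finite solution.

NO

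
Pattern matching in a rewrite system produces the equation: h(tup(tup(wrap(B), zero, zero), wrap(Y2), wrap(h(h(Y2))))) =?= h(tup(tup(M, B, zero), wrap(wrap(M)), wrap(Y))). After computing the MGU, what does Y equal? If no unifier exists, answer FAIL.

h(h(wrap(wrap(zero))))

Decompose h/1: tup(tup(wrap(B), zero, zero), wrap(Y2), wrap(h(h(Y2)))) =?= tup(tup(M, B, zero), wrap(wrap(M)), wrap(Y)).
Decompose tup/3: tup(wrap(B), zero, zero) =?= tup(M, B, zero),  wrap(Y2) =?= wrap(wrap(M)),  wrap(h(h(Y2))) =?= wrap(Y).
Decompose tup/3: wrap(B) =?= M,  zero =?= B,  zero =?= zero.
Bind M := wrap(B); substituting into the one remaining equation that mentions M gives: wrap(Y2) =?= wrap(wrap(wrap(B))).
Bind B := zero; substituting into the one remaining equation that mentions B gives: wrap(Y2) =?= wrap(wrap(wrap(zero))). Substituting into the earlier binding gives M := wrap(zero).
Delete trivial equation zero =?= zero.
Decompose wrap/1: Y2 =?= wrap(wrap(zero)).
Bind Y2 := wrap(wrap(zero)); substituting into the remaining equation gives: wrap(h(h(wrap(wrap(zero))))) =?= wrap(Y).
Decompose wrap/1: h(h(wrap(wrap(zero)))) =?= Y.
Bind Y := h(h(wrap(wrap(zero)))).
MGU = { M ↦ wrap(zero), B ↦ zero, Y2 ↦ wrap(wrap(zero)), Y ↦ h(h(wrap(wrap(zero)))) }, so Y ↦ h(h(wrap(wrap(zero)))).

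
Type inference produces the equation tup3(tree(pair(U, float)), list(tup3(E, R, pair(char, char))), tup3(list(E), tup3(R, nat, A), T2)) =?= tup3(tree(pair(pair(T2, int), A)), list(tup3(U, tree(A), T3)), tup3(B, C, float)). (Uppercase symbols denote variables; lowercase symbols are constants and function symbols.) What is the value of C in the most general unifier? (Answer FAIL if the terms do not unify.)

Decompose tup3/3: tree(pair(U, float)) =?= tree(pair(pair(T2, int), A)),  list(tup3(E, R, pair(char, char))) =?= list(tup3(U, tree(A), T3)),  tup3(list(E), tup3(R, nat, A), T2) =?= tup3(B, C, float).
Decompose tree/1: pair(U, float) =?= pair(pair(T2, int), A).
Decompose pair/2: U =?= pair(T2, int),  float =?= A.
Bind U := pair(T2, int); substituting into the one remaining equation that mentions U gives: list(tup3(E, R, pair(char, char))) =?= list(tup3(pair(T2, int), tree(A), T3)).
Bind A := float; substituting into the remaining equations gives: list(tup3(E, R, pair(char, char))) =?= list(tup3(pair(T2, int), tree(float), T3)),  tup3(list(E), tup3(R, nat, float), T2) =?= tup3(B, C, float).
Decompose list/1: tup3(E, R, pair(char, char)) =?= tup3(pair(T2, int), tree(float), T3).
Decompose tup3/3: E =?= pair(T2, int),  R =?= tree(float),  pair(char, char) =?= T3.
Bind E := pair(T2, int); substituting into the one remaining equation that mentions E gives: tup3(list(pair(T2, int)), tup3(R, nat, float), T2) =?= tup3(B, C, float).
Bind R := tree(float); substituting into the one remaining equation that mentions R gives: tup3(list(pair(T2, int)), tup3(tree(float), nat, float), T2) =?= tup3(B, C, float).
Bind T3 := pair(char, char); no other remaining equation mentions T3.
Decompose tup3/3: list(pair(T2, int)) =?= B,  tup3(tree(float), nat, float) =?= C,  T2 =?= float.
Bind B := list(pair(T2, int)); no other remaining equation mentions B.
Bind C := tup3(tree(float), nat, float); no other remaining equation mentions C.
Bind T2 := float. Substituting into the earlier bindings gives U := pair(float, int), E := pair(float, int), B := list(pair(float, int)).
MGU = { U := pair(float, int), A := float, E := pair(float, int), R := tree(float), T3 := pair(char, char), B := list(pair(float, int)), C := tup3(tree(float), nat, float), T2 := float }, so C := tup3(tree(float), nat, float).

tup3(tree(float), nat, float)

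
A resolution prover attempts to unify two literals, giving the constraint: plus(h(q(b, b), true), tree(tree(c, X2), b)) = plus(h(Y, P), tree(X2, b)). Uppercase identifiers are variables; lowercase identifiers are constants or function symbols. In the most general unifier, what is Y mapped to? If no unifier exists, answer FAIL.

FAIL

Decompose plus/2: h(q(b, b), true) = h(Y, P),  tree(tree(c, X2), b) = tree(X2, b).
Decompose h/2: q(b, b) = Y,  true = P.
Bind Y := q(b, b); no other remaining equation mentions Y.
Bind P := true; no other remaining equation mentions P.
Decompose tree/2: tree(c, X2) = X2,  b = b.
Occurs check fails: X2 occurs in tree(c, X2); the equation X2 = tree(c, X2) has no finite solution.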